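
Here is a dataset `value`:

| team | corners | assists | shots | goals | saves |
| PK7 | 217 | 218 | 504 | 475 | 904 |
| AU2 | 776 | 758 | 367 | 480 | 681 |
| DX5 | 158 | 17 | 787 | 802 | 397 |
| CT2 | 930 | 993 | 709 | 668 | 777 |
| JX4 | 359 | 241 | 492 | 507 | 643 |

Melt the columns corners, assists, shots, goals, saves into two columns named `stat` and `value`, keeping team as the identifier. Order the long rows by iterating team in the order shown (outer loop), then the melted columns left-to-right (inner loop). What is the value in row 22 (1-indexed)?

241

25 rows total (5 × 5). Row 22: index ⌊(22-1)/5⌋ = 4 into team → JX4; (22-1) mod 5 = 1 into the melted columns → assists.
So row 22 is (JX4, assists, 241); value = 241.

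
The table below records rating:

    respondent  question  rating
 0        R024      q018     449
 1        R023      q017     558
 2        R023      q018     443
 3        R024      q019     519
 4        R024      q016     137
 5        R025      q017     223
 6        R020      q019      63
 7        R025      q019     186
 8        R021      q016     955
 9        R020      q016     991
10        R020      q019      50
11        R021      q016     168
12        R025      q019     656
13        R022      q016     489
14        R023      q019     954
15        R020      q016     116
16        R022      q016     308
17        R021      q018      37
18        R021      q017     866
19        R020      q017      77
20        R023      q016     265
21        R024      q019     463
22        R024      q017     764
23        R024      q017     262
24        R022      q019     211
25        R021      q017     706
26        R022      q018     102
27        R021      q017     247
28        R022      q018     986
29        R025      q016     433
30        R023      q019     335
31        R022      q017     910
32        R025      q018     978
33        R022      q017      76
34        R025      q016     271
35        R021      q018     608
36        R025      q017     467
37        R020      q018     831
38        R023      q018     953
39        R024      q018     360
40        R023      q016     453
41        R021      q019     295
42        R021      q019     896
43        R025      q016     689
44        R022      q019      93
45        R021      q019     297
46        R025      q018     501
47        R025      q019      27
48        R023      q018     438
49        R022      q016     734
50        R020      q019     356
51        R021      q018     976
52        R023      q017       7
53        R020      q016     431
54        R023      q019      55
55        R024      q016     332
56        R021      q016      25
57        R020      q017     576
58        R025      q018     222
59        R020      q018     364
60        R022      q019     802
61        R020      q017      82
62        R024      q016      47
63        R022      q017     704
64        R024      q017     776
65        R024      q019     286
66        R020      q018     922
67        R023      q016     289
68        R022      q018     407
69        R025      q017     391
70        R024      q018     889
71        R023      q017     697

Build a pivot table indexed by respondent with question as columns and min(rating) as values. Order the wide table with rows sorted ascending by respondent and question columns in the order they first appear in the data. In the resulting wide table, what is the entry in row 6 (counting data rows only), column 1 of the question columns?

With rows sorted ascending by respondent, row 6 is respondent=R025. question columns in first-appearance order: q018, q017, q019, q016; column 1 is q018.
Long rows with respondent=R025, question=q018: min(978, 501, 222) = 222.

222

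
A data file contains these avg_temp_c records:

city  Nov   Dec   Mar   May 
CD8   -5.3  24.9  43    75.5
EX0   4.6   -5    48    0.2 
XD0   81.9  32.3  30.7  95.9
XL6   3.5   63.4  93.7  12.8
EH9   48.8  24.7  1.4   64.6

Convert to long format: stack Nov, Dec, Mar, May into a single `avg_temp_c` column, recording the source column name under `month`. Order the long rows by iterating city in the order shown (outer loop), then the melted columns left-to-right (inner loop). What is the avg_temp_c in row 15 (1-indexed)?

93.7

20 rows total (5 × 4). Row 15: index ⌊(15-1)/4⌋ = 3 into city → XL6; (15-1) mod 4 = 2 into the melted columns → Mar.
So row 15 is (XL6, Mar, 93.7); avg_temp_c = 93.7.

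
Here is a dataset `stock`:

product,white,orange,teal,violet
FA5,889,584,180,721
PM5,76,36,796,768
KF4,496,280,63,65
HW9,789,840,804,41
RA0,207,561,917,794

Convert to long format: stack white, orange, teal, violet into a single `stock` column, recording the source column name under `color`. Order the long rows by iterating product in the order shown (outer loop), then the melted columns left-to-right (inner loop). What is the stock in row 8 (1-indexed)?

768

20 rows total (5 × 4). Row 8: index ⌊(8-1)/4⌋ = 1 into product → PM5; (8-1) mod 4 = 3 into the melted columns → violet.
So row 8 is (PM5, violet, 768); stock = 768.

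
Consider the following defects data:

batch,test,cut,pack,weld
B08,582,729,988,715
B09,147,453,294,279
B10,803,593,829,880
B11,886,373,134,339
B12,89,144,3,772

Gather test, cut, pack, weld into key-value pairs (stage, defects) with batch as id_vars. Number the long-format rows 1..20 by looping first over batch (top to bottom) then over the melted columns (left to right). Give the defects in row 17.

89

20 rows total (5 × 4). Row 17: index ⌊(17-1)/4⌋ = 4 into batch → B12; (17-1) mod 4 = 0 into the melted columns → test.
So row 17 is (B12, test, 89); defects = 89.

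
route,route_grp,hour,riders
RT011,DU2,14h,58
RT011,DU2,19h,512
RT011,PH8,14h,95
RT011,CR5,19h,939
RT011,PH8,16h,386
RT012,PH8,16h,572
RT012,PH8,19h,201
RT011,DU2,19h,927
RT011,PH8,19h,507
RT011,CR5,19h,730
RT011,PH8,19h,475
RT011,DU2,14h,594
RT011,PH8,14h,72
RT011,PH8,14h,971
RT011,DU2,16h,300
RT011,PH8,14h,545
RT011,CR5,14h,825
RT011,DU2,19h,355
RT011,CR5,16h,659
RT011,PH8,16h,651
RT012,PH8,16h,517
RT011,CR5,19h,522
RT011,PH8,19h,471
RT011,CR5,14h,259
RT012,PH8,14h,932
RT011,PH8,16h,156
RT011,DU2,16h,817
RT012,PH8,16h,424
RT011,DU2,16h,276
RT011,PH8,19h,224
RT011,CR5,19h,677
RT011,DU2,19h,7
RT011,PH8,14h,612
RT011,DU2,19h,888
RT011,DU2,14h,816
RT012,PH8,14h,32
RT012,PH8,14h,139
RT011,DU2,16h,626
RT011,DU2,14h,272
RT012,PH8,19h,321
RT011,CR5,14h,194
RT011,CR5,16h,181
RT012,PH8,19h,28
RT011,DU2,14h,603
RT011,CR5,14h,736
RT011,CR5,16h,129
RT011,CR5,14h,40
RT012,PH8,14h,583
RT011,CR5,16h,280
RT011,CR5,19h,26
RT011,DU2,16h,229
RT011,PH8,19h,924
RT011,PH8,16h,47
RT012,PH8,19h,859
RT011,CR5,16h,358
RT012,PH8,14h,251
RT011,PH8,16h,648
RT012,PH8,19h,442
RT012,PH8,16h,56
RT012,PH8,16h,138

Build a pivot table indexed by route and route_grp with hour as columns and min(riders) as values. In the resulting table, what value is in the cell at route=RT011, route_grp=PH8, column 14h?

72

Rows with route=RT011, route_grp=PH8 and hour=14h: riders values are 95, 72, 971, 545, 612.
min(95, 72, 971, 545, 612) = 72.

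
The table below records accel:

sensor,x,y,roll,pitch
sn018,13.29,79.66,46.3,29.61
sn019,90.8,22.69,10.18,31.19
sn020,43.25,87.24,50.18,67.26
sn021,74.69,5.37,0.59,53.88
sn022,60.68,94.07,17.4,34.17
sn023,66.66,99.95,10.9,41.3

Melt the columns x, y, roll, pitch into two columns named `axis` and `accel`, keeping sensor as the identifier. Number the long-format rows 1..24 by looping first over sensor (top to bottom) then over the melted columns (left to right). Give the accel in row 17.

24 rows total (6 × 4). Row 17: index ⌊(17-1)/4⌋ = 4 into sensor → sn022; (17-1) mod 4 = 0 into the melted columns → x.
So row 17 is (sn022, x, 60.68); accel = 60.68.

60.68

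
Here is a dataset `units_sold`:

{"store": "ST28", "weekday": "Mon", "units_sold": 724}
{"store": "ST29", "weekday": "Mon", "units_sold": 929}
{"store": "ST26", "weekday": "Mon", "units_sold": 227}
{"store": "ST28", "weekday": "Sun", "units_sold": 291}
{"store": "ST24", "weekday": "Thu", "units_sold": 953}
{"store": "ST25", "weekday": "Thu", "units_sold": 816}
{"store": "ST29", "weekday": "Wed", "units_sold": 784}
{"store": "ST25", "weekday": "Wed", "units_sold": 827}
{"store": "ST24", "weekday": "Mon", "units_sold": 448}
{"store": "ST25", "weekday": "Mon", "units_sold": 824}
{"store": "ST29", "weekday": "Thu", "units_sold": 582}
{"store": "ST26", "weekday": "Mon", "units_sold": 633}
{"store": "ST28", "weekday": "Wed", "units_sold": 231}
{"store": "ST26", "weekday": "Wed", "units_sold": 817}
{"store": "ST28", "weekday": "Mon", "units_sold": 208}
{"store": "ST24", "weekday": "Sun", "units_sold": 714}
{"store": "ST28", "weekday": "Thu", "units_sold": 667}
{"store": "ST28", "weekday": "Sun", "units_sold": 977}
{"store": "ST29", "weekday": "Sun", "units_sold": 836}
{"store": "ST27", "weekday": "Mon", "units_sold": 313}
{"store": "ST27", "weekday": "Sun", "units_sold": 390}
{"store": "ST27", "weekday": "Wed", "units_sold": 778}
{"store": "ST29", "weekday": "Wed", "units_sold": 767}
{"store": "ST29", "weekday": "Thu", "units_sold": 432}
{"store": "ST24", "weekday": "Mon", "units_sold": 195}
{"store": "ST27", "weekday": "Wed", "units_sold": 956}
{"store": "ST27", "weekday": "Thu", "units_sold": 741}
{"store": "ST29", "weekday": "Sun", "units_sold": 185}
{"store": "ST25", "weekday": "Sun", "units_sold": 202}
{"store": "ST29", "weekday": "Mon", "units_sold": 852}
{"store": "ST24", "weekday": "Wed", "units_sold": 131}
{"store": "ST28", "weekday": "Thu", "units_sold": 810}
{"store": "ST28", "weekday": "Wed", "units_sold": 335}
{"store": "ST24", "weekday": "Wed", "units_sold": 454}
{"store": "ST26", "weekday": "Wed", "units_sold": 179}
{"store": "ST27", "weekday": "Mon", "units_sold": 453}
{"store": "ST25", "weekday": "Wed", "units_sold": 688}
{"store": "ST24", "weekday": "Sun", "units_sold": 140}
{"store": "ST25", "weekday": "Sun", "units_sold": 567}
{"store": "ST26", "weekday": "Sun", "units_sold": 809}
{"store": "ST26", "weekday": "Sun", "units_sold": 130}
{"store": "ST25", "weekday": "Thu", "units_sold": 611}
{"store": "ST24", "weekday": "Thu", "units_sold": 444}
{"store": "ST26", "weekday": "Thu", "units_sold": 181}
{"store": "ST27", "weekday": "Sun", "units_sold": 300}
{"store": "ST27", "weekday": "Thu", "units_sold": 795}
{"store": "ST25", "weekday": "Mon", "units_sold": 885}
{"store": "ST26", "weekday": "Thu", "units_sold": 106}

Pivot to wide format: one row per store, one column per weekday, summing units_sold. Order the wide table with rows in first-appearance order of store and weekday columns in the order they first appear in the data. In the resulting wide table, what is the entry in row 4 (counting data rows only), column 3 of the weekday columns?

With rows in first-appearance order of store, row 4 is store=ST24. weekday columns in first-appearance order: Mon, Sun, Thu, Wed; column 3 is Thu.
Long rows with store=ST24, weekday=Thu: 953 + 444 = 1397.

1397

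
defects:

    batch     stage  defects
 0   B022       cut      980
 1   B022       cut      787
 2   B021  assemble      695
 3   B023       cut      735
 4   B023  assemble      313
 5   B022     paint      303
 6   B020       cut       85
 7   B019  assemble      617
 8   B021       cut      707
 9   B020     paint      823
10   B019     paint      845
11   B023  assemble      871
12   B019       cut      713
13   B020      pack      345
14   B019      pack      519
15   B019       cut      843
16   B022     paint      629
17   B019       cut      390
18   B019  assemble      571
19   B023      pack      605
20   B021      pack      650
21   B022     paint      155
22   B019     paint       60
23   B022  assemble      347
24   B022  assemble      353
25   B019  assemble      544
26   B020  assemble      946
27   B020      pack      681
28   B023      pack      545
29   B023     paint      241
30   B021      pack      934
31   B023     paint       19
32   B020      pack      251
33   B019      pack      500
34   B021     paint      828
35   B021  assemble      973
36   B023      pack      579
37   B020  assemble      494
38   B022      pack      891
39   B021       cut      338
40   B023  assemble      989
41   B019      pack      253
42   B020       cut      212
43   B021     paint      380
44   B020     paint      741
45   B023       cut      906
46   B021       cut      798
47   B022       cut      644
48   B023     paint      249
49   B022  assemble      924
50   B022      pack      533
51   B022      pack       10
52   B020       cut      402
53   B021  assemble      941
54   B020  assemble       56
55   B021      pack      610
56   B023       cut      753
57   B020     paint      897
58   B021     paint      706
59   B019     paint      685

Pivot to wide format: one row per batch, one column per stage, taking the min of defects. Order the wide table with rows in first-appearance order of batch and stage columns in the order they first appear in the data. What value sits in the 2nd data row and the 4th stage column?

With rows in first-appearance order of batch, row 2 is batch=B021. stage columns in first-appearance order: cut, assemble, paint, pack; column 4 is pack.
Long rows with batch=B021, stage=pack: min(650, 934, 610) = 610.

610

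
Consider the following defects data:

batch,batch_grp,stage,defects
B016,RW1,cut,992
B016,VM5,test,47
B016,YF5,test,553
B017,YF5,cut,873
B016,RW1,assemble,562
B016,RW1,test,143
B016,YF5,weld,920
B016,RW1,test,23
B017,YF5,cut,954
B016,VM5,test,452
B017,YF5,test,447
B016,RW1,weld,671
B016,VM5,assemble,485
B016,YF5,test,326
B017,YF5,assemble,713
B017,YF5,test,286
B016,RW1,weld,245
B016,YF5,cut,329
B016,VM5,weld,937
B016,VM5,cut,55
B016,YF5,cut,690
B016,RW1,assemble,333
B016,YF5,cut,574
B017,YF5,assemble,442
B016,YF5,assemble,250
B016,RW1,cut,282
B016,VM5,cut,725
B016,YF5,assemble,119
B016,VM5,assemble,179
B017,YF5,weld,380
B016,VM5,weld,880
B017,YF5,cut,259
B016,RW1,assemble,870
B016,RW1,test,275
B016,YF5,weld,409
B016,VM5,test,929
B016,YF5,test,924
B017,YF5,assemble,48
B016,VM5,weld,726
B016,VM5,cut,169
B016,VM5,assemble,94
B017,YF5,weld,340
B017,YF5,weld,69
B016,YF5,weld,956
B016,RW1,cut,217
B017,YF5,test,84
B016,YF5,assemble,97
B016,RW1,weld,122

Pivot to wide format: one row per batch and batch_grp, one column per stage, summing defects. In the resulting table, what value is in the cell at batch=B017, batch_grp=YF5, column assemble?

Rows with batch=B017, batch_grp=YF5 and stage=assemble: defects values are 713, 442, 48.
713 + 442 + 48 = 1203.

1203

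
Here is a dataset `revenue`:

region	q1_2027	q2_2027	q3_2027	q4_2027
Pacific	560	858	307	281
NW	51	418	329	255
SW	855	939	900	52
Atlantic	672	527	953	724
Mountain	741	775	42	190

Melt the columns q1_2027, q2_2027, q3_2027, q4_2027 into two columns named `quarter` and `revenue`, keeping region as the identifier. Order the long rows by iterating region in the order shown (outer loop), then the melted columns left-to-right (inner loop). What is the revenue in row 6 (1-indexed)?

20 rows total (5 × 4). Row 6: index ⌊(6-1)/4⌋ = 1 into region → NW; (6-1) mod 4 = 1 into the melted columns → q2_2027.
So row 6 is (NW, q2_2027, 418); revenue = 418.

418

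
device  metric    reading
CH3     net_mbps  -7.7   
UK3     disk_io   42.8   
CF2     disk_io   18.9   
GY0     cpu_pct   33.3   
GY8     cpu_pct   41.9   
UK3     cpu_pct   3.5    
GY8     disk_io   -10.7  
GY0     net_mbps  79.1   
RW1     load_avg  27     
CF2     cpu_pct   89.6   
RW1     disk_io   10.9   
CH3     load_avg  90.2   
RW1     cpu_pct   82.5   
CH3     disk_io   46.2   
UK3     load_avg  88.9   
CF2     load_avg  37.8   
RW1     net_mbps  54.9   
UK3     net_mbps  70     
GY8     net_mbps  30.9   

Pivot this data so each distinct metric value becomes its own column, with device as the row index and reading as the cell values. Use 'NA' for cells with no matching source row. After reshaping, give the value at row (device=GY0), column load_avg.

NA

No long-format row has device=GY0 and metric=load_avg, so the cell is NA.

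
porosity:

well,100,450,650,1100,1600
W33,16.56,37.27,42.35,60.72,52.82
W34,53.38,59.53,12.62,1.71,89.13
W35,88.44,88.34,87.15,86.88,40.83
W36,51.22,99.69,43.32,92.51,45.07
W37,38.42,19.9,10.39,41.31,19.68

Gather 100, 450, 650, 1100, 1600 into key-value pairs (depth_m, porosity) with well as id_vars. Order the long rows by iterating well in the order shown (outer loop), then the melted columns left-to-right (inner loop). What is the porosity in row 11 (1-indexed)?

25 rows total (5 × 5). Row 11: index ⌊(11-1)/5⌋ = 2 into well → W35; (11-1) mod 5 = 0 into the melted columns → 100.
So row 11 is (W35, 100, 88.44); porosity = 88.44.

88.44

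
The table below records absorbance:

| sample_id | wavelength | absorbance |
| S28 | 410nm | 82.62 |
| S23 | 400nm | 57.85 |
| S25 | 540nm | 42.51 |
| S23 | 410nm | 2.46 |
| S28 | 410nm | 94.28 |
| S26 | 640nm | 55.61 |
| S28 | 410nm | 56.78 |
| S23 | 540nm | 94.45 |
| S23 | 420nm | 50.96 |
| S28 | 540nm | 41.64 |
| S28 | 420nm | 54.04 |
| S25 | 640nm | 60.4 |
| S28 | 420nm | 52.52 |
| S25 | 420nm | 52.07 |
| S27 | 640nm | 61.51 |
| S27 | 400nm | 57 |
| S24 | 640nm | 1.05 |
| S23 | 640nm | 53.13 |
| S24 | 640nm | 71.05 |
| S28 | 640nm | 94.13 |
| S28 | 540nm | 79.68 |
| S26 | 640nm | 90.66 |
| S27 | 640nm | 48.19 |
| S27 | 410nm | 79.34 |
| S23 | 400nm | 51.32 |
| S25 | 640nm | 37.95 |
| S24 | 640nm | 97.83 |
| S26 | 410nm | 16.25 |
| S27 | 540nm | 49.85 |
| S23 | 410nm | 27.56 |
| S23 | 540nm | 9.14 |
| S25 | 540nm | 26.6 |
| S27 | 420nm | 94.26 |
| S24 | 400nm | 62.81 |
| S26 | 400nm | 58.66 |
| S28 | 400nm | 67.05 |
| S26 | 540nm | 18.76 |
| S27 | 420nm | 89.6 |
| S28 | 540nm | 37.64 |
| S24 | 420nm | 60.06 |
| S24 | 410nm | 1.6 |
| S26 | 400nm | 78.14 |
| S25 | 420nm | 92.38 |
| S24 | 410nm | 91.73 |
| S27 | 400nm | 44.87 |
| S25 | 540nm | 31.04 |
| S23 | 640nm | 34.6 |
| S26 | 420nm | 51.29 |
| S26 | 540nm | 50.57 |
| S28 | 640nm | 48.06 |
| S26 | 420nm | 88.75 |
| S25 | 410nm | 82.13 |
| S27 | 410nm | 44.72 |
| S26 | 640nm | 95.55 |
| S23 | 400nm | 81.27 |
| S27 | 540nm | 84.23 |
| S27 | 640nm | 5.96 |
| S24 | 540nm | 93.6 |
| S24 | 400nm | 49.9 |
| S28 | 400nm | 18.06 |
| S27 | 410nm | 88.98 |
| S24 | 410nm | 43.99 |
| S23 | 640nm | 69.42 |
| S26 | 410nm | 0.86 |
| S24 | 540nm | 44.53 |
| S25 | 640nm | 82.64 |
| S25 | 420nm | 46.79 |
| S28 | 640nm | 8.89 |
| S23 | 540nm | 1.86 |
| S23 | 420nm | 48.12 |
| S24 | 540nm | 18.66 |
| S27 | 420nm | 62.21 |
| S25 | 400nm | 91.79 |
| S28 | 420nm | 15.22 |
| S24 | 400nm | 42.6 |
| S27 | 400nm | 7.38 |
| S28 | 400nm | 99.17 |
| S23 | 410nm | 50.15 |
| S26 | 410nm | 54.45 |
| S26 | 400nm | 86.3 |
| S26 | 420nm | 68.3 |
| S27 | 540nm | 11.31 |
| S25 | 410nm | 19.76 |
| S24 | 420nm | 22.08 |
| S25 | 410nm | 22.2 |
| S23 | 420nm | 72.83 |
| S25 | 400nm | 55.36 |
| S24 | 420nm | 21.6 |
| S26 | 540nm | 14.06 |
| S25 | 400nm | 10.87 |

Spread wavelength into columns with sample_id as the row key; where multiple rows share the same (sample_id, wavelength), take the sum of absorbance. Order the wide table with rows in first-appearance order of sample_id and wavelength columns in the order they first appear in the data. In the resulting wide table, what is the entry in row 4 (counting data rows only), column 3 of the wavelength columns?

With rows in first-appearance order of sample_id, row 4 is sample_id=S26. wavelength columns in first-appearance order: 410nm, 400nm, 540nm, 640nm, 420nm; column 3 is 540nm.
Long rows with sample_id=S26, wavelength=540nm: 18.76 + 50.57 + 14.06 = 83.39.

83.39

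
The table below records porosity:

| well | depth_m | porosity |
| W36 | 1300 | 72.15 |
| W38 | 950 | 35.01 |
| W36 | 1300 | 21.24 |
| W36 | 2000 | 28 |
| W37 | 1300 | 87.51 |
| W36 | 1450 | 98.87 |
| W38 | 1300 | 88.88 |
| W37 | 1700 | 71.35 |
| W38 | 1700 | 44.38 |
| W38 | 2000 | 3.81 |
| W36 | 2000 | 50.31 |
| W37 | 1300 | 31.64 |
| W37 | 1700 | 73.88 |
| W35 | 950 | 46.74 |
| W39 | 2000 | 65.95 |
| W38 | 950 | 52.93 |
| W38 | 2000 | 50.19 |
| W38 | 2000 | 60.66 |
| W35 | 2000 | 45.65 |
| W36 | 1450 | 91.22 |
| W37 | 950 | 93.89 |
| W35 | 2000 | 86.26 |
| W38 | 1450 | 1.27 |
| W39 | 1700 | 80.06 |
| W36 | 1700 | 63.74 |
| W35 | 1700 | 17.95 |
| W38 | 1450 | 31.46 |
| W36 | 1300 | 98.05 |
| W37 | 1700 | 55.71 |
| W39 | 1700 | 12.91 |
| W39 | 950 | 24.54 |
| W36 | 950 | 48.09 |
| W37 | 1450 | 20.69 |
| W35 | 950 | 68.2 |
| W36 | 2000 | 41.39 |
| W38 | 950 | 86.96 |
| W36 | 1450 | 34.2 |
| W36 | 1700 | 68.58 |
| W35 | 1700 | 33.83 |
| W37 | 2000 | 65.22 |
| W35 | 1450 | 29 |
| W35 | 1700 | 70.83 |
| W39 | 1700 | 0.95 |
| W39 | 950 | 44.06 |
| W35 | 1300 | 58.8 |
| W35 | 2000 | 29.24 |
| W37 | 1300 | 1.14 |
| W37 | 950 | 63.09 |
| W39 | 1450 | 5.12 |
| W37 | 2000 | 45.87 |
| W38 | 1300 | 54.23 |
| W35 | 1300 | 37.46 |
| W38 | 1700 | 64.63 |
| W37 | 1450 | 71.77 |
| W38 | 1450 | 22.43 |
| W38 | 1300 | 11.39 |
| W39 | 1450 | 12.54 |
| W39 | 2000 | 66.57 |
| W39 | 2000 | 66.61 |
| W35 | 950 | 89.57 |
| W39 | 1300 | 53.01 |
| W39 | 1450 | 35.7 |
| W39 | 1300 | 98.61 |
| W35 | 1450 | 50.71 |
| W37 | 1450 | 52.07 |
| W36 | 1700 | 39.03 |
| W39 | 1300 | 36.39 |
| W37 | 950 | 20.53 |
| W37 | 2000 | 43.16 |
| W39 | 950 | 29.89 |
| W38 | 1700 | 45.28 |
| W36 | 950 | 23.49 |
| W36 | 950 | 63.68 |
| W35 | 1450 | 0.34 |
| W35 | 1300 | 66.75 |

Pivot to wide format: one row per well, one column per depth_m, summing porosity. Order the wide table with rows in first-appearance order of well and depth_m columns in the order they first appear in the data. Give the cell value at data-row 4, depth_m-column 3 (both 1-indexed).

With rows in first-appearance order of well, row 4 is well=W35. depth_m columns in first-appearance order: 1300, 950, 2000, 1450, 1700; column 3 is 2000.
Long rows with well=W35, depth_m=2000: 45.65 + 86.26 + 29.24 = 161.15.

161.15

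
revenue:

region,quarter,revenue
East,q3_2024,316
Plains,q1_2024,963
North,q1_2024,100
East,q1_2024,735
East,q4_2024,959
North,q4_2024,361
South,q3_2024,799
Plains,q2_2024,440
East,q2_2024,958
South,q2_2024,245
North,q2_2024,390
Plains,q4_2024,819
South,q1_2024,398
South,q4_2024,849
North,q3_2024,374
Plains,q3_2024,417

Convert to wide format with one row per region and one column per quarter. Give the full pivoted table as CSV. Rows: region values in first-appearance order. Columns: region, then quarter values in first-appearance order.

Columns: region plus the 4 distinct quarter values (q3_2024, q1_2024, q4_2024, q2_2024).
For example, row East column q3_2024 takes revenue=316 from the long row (East, q3_2024).

region,q3_2024,q1_2024,q4_2024,q2_2024
East,316,735,959,958
Plains,417,963,819,440
North,374,100,361,390
South,799,398,849,245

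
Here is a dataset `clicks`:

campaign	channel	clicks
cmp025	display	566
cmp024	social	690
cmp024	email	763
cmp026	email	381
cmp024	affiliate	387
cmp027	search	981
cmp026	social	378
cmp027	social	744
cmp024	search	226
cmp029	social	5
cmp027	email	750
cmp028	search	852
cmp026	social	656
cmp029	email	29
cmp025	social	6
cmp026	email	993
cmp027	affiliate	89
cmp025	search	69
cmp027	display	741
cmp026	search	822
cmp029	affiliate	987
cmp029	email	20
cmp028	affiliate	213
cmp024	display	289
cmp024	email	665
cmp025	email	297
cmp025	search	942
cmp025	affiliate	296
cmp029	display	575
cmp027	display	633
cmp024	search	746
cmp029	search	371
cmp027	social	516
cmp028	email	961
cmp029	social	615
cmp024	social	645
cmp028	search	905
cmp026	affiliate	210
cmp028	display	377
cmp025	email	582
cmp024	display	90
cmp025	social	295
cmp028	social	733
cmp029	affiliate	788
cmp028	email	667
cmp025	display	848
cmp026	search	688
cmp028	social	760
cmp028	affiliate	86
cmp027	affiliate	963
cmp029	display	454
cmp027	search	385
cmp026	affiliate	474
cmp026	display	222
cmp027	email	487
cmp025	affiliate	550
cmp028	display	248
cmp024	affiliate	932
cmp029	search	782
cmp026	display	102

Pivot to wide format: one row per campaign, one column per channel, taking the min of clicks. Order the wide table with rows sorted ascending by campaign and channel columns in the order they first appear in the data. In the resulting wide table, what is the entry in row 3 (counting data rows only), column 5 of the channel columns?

688

With rows sorted ascending by campaign, row 3 is campaign=cmp026. channel columns in first-appearance order: display, social, email, affiliate, search; column 5 is search.
Long rows with campaign=cmp026, channel=search: min(822, 688) = 688.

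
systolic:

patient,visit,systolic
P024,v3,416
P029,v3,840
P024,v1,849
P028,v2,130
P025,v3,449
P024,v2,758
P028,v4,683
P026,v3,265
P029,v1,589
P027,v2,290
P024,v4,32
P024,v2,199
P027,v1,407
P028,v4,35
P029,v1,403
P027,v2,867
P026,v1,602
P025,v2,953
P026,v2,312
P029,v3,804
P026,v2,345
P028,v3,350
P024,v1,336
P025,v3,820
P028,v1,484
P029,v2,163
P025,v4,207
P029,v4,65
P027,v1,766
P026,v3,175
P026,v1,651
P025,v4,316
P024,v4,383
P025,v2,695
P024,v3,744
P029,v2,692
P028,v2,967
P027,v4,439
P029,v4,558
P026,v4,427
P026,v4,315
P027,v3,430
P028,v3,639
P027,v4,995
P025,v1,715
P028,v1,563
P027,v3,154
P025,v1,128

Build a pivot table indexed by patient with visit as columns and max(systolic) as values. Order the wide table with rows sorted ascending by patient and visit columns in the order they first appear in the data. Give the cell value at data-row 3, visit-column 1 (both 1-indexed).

With rows sorted ascending by patient, row 3 is patient=P026. visit columns in first-appearance order: v3, v1, v2, v4; column 1 is v3.
Long rows with patient=P026, visit=v3: max(265, 175) = 265.

265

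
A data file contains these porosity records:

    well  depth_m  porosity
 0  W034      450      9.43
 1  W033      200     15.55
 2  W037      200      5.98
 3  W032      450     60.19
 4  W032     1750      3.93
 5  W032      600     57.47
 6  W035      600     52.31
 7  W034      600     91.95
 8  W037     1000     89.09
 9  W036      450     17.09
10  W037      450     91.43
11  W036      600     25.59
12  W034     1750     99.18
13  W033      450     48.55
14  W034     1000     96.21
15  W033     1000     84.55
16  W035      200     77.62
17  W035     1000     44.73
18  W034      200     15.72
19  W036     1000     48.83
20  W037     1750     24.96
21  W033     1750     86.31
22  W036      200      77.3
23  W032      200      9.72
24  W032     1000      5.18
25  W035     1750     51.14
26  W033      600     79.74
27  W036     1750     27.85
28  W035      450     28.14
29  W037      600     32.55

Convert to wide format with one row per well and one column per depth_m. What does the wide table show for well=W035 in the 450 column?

Wide layout: rows indexed by well, columns are the 5 distinct depth_m values (450, 200, 1750, 600, 1000).
Cell (well=W035, depth_m=450) draws from the long row where well=W035 and depth_m=450, which has porosity=28.14.

28.14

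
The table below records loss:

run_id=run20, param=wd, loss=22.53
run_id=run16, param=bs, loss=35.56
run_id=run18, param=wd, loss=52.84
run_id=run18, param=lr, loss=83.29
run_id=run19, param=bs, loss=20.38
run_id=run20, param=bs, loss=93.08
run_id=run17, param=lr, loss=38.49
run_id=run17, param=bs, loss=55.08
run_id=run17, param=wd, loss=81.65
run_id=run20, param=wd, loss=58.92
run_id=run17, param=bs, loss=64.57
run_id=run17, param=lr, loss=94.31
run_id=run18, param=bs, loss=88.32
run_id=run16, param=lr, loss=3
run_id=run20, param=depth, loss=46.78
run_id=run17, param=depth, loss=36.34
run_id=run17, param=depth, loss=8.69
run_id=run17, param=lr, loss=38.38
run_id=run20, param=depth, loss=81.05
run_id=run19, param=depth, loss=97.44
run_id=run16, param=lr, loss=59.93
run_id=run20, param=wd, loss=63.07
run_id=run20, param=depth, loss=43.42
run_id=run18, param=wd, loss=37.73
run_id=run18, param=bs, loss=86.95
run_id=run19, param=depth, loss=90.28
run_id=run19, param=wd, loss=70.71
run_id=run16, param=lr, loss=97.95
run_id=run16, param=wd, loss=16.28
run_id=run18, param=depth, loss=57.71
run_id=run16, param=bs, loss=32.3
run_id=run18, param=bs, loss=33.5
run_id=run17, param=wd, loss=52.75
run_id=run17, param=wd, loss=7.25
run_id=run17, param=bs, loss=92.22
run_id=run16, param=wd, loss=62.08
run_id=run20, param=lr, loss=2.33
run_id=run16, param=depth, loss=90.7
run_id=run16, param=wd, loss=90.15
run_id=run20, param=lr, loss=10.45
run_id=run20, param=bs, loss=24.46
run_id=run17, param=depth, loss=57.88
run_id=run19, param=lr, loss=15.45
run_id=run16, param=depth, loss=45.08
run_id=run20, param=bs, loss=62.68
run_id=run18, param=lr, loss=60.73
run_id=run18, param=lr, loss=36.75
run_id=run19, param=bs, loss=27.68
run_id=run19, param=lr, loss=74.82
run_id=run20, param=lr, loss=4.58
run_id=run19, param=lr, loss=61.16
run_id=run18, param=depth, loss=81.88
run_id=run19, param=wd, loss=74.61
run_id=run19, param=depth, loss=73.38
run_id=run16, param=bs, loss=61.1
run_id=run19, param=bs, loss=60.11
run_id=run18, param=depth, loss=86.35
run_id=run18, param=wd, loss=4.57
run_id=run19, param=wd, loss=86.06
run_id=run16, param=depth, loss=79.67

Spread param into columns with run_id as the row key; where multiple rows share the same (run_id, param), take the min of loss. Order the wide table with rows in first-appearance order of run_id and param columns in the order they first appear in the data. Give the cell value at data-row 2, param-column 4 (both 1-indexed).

With rows in first-appearance order of run_id, row 2 is run_id=run16. param columns in first-appearance order: wd, bs, lr, depth; column 4 is depth.
Long rows with run_id=run16, param=depth: min(90.7, 45.08, 79.67) = 45.08.

45.08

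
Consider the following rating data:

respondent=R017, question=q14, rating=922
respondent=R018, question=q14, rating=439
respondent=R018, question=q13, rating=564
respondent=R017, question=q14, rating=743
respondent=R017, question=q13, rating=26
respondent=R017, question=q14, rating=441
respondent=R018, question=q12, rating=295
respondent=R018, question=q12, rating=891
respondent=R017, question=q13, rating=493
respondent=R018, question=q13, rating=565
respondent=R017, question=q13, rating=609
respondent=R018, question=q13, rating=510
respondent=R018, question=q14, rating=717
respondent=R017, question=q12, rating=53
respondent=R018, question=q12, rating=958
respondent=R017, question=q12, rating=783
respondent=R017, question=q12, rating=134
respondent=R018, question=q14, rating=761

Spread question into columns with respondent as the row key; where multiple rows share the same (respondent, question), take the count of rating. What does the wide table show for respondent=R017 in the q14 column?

Rows with respondent=R017 and question=q14: rating values are 922, 743, 441.
3 rows match — count = 3.

3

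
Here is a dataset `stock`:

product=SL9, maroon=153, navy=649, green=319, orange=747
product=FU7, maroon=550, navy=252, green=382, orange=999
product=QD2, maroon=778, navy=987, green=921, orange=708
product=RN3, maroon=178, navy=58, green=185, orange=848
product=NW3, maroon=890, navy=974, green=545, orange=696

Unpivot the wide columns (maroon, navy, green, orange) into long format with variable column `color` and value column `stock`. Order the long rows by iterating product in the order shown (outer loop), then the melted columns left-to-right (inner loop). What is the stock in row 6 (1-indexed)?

20 rows total (5 × 4). Row 6: index ⌊(6-1)/4⌋ = 1 into product → FU7; (6-1) mod 4 = 1 into the melted columns → navy.
So row 6 is (FU7, navy, 252); stock = 252.

252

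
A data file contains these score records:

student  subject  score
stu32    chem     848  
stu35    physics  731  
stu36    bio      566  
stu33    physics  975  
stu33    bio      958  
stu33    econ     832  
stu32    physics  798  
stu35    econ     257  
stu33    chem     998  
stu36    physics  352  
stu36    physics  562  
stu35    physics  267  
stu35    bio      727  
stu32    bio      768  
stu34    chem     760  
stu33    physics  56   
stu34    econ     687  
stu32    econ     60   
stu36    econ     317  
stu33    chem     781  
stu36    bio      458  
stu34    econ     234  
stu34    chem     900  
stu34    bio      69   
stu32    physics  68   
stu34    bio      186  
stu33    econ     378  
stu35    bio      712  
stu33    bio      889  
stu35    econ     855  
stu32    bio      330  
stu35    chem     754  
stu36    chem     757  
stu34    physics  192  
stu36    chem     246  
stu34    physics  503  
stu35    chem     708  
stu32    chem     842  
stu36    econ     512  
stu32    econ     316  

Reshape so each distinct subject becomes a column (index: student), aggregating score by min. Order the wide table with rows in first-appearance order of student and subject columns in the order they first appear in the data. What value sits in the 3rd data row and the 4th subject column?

With rows in first-appearance order of student, row 3 is student=stu36. subject columns in first-appearance order: chem, physics, bio, econ; column 4 is econ.
Long rows with student=stu36, subject=econ: min(317, 512) = 317.

317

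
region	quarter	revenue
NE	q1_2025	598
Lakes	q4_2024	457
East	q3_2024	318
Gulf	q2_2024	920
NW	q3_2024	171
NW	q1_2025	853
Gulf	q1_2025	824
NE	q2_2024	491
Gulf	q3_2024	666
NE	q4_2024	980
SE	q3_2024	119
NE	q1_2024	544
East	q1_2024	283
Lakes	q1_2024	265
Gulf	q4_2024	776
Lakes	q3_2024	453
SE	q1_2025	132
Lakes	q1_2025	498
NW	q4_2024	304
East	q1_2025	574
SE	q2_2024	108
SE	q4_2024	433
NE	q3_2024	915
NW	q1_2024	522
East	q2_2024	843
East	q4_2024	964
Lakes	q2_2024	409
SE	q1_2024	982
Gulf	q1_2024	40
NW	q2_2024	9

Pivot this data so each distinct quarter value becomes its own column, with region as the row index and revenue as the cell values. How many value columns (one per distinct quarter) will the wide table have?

5

5 distinct quarter values: q1_2024, q2_2024, q3_2024, q4_2024, q1_2025.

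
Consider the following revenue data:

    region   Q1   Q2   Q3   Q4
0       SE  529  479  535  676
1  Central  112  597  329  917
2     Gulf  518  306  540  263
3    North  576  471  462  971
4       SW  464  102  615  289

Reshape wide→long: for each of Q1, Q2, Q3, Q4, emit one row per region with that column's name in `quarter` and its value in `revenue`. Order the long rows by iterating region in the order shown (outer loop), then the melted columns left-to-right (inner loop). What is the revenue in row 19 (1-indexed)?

615

20 rows total (5 × 4). Row 19: index ⌊(19-1)/4⌋ = 4 into region → SW; (19-1) mod 4 = 2 into the melted columns → Q3.
So row 19 is (SW, Q3, 615); revenue = 615.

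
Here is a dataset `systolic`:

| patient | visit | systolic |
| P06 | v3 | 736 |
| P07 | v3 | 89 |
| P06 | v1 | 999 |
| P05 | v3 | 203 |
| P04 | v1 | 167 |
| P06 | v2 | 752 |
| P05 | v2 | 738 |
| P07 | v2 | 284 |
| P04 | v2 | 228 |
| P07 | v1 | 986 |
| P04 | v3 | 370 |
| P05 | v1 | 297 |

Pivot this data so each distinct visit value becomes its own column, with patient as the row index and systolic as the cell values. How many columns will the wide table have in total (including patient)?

4

1 column for patient plus 3 distinct visit values → 4 columns.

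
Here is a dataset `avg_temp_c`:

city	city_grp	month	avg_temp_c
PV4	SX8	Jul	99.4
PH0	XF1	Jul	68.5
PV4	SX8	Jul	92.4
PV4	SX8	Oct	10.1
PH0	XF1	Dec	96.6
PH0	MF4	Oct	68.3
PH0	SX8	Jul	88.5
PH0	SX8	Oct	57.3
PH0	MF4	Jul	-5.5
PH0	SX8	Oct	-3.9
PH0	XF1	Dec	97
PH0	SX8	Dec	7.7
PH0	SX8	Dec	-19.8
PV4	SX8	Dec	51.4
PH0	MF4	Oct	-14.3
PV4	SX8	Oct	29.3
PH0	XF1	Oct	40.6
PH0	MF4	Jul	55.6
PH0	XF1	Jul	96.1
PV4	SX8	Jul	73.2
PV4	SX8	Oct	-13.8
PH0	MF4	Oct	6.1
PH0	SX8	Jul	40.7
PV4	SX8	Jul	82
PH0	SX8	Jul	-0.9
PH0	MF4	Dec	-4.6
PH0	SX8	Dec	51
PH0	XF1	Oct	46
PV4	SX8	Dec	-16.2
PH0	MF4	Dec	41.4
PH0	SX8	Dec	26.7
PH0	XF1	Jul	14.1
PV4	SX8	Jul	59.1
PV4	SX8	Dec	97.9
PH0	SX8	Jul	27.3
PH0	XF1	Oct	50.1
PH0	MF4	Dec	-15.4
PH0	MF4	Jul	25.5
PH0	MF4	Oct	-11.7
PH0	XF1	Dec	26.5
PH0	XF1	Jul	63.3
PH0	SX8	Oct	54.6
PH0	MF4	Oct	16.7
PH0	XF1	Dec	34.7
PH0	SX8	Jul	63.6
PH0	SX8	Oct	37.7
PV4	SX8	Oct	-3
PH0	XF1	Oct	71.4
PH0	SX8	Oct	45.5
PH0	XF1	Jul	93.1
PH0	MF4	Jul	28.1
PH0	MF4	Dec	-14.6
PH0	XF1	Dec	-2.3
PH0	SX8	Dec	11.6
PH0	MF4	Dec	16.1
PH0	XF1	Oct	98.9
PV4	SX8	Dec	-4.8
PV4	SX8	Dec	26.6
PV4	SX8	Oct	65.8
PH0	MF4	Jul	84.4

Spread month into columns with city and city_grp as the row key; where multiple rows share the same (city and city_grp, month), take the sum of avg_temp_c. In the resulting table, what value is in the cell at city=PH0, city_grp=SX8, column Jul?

219.2

Rows with city=PH0, city_grp=SX8 and month=Jul: avg_temp_c values are 88.5, 40.7, -0.9, 27.3, 63.6.
88.5 + 40.7 + -0.9 + 27.3 + 63.6 = 219.2.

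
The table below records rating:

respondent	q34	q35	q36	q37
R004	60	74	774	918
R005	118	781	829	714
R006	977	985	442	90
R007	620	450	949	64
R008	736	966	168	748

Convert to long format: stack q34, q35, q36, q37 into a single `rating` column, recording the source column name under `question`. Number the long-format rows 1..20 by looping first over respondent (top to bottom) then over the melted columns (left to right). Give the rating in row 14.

450

20 rows total (5 × 4). Row 14: index ⌊(14-1)/4⌋ = 3 into respondent → R007; (14-1) mod 4 = 1 into the melted columns → q35.
So row 14 is (R007, q35, 450); rating = 450.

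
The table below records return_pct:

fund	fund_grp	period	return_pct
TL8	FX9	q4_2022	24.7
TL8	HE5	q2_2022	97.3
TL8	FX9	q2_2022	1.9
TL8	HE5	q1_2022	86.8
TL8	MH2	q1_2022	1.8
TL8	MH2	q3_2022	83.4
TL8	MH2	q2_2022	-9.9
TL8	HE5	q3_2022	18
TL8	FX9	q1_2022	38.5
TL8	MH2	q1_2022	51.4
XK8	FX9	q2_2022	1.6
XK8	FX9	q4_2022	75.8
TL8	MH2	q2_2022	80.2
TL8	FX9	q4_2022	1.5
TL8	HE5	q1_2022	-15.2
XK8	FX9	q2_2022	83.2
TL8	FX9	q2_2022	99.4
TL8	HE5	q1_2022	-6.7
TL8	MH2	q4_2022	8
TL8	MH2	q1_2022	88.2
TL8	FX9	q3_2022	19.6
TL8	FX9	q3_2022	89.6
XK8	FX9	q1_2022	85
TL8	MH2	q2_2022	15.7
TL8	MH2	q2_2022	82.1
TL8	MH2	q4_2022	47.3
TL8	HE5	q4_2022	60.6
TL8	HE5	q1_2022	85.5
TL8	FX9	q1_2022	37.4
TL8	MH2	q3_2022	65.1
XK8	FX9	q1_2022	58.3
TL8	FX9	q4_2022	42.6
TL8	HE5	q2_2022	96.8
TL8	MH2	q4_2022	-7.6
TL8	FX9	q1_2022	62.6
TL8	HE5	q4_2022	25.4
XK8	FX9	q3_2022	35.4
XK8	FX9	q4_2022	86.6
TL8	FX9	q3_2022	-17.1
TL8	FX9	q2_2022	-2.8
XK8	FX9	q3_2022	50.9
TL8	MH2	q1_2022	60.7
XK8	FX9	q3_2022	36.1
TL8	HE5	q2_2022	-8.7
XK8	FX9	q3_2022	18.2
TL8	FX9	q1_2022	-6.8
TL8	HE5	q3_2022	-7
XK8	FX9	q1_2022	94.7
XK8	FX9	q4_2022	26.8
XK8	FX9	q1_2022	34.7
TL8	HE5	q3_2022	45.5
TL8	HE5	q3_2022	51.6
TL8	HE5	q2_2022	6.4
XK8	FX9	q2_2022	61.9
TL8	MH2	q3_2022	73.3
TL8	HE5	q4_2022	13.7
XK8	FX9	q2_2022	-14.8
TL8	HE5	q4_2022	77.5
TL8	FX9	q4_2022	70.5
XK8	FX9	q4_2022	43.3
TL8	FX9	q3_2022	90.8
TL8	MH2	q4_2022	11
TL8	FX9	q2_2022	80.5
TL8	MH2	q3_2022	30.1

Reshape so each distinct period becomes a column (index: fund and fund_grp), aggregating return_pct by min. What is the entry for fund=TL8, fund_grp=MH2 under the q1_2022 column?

Rows with fund=TL8, fund_grp=MH2 and period=q1_2022: return_pct values are 1.8, 51.4, 88.2, 60.7.
min(1.8, 51.4, 88.2, 60.7) = 1.8.

1.8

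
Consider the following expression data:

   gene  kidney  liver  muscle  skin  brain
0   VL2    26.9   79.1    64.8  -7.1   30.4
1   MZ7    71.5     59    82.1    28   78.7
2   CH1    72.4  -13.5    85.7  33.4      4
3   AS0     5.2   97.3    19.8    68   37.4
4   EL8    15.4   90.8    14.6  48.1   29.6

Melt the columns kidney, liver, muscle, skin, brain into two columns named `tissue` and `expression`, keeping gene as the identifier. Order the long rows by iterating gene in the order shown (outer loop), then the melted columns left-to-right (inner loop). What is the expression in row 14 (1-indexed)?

33.4

25 rows total (5 × 5). Row 14: index ⌊(14-1)/5⌋ = 2 into gene → CH1; (14-1) mod 5 = 3 into the melted columns → skin.
So row 14 is (CH1, skin, 33.4); expression = 33.4.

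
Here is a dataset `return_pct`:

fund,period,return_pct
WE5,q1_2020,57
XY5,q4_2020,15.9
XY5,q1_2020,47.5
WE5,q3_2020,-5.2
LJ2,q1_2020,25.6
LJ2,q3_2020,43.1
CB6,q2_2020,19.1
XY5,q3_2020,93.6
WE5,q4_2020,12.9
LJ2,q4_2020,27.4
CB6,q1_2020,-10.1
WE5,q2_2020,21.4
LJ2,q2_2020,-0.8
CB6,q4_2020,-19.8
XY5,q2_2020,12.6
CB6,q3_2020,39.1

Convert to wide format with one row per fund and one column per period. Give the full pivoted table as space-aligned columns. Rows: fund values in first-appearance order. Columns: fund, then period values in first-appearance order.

Columns: fund plus the 4 distinct period values (q1_2020, q4_2020, q3_2020, q2_2020).
For example, row WE5 column q1_2020 takes return_pct=57 from the long row (WE5, q1_2020).

fund  q1_2020  q4_2020  q3_2020  q2_2020
WE5   57       12.9     -5.2     21.4   
XY5   47.5     15.9     93.6     12.6   
LJ2   25.6     27.4     43.1     -0.8   
CB6   -10.1    -19.8    39.1     19.1   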